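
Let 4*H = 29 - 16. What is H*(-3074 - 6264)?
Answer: -60697/2 ≈ -30349.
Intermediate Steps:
H = 13/4 (H = (29 - 16)/4 = (¼)*13 = 13/4 ≈ 3.2500)
H*(-3074 - 6264) = 13*(-3074 - 6264)/4 = (13/4)*(-9338) = -60697/2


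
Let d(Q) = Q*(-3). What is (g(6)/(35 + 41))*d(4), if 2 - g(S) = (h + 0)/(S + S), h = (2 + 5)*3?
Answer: -3/76 ≈ -0.039474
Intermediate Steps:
d(Q) = -3*Q
h = 21 (h = 7*3 = 21)
g(S) = 2 - 21/(2*S) (g(S) = 2 - (21 + 0)/(S + S) = 2 - 21/(2*S))
(g(6)/(35 + 41))*d(4) = ((2 - 21/2/6)/(35 + 41))*(-3*4) = ((2 - 21/2*1/6)/76)*(-12) = ((2 - 7/4)*(1/76))*(-12) = ((1/4)*(1/76))*(-12) = (1/304)*(-12) = -3/76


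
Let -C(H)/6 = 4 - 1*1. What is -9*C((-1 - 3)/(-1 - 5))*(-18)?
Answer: -2916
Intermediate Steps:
C(H) = -18 (C(H) = -6*(4 - 1*1) = -6*(4 - 1) = -6*3 = -18)
-9*C((-1 - 3)/(-1 - 5))*(-18) = -9*(-18)*(-18) = 162*(-18) = -2916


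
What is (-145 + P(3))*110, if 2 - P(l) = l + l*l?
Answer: -17050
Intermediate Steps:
P(l) = 2 - l - l**2 (P(l) = 2 - (l + l*l) = 2 - (l + l**2) = 2 + (-l - l**2) = 2 - l - l**2)
(-145 + P(3))*110 = (-145 + (2 - 1*3 - 1*3**2))*110 = (-145 + (2 - 3 - 1*9))*110 = (-145 + (2 - 3 - 9))*110 = (-145 - 10)*110 = -155*110 = -17050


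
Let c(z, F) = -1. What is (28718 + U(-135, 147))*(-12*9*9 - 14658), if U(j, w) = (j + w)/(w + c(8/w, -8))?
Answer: -32767044600/73 ≈ -4.4886e+8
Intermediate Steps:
U(j, w) = (j + w)/(-1 + w) (U(j, w) = (j + w)/(w - 1) = (j + w)/(-1 + w))
(28718 + U(-135, 147))*(-12*9*9 - 14658) = (28718 + (-135 + 147)/(-1 + 147))*(-12*9*9 - 14658) = (28718 + 12/146)*(-108*9 - 14658) = (28718 + (1/146)*12)*(-972 - 14658) = (28718 + 6/73)*(-15630) = (2096420/73)*(-15630) = -32767044600/73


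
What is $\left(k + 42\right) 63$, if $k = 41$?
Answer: $5229$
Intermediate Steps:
$\left(k + 42\right) 63 = \left(41 + 42\right) 63 = 83 \cdot 63 = 5229$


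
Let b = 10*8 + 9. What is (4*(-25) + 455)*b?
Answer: 31595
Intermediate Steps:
b = 89 (b = 80 + 9 = 89)
(4*(-25) + 455)*b = (4*(-25) + 455)*89 = (-100 + 455)*89 = 355*89 = 31595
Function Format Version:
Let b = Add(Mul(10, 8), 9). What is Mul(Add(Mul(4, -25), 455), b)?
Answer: 31595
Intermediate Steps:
b = 89 (b = Add(80, 9) = 89)
Mul(Add(Mul(4, -25), 455), b) = Mul(Add(Mul(4, -25), 455), 89) = Mul(Add(-100, 455), 89) = Mul(355, 89) = 31595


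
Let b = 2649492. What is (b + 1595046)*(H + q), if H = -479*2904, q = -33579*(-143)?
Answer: 14477189564178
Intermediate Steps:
q = 4801797
H = -1391016
(b + 1595046)*(H + q) = (2649492 + 1595046)*(-1391016 + 4801797) = 4244538*3410781 = 14477189564178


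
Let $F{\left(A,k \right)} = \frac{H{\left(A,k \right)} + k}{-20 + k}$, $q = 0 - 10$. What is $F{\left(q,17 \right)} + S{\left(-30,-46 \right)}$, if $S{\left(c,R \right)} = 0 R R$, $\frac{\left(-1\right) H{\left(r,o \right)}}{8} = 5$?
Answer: $\frac{23}{3} \approx 7.6667$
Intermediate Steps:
$H{\left(r,o \right)} = -40$ ($H{\left(r,o \right)} = \left(-8\right) 5 = -40$)
$q = -10$ ($q = 0 - 10 = -10$)
$F{\left(A,k \right)} = \frac{-40 + k}{-20 + k}$
$S{\left(c,R \right)} = 0$ ($S{\left(c,R \right)} = 0 R = 0$)
$F{\left(q,17 \right)} + S{\left(-30,-46 \right)} = \frac{-40 + 17}{-20 + 17} + 0 = \frac{1}{-3} \left(-23\right) + 0 = \left(- \frac{1}{3}\right) \left(-23\right) + 0 = \frac{23}{3} + 0 = \frac{23}{3}$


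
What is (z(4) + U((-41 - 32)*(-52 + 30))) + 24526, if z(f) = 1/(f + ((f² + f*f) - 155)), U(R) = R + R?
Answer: 3300821/119 ≈ 27738.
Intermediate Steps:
U(R) = 2*R
z(f) = 1/(-155 + f + 2*f²) (z(f) = 1/(f + ((f² + f²) - 155)) = 1/(f + (2*f² - 155)) = 1/(f + (-155 + 2*f²)) = 1/(-155 + f + 2*f²))
(z(4) + U((-41 - 32)*(-52 + 30))) + 24526 = (1/(-155 + 4 + 2*4²) + 2*((-41 - 32)*(-52 + 30))) + 24526 = (1/(-155 + 4 + 2*16) + 2*(-73*(-22))) + 24526 = (1/(-155 + 4 + 32) + 2*1606) + 24526 = (1/(-119) + 3212) + 24526 = (-1/119 + 3212) + 24526 = 382227/119 + 24526 = 3300821/119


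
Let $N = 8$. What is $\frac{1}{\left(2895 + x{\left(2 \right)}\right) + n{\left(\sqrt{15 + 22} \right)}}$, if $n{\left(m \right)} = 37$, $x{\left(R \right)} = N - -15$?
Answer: $\frac{1}{2955} \approx 0.00033841$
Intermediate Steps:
$x{\left(R \right)} = 23$ ($x{\left(R \right)} = 8 - -15 = 8 + 15 = 23$)
$\frac{1}{\left(2895 + x{\left(2 \right)}\right) + n{\left(\sqrt{15 + 22} \right)}} = \frac{1}{\left(2895 + 23\right) + 37} = \frac{1}{2918 + 37} = \frac{1}{2955}$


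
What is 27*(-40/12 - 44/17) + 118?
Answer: -712/17 ≈ -41.882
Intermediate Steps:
27*(-40/12 - 44/17) + 118 = 27*(-40*1/12 - 44*1/17) + 118 = 27*(-10/3 - 44/17) + 118 = 27*(-302/51) + 118 = -2718/17 + 118 = -712/17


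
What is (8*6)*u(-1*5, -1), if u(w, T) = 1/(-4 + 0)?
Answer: -12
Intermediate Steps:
u(w, T) = -1/4 (u(w, T) = 1/(-4) = -1/4)
(8*6)*u(-1*5, -1) = (8*6)*(-1/4) = 48*(-1/4) = -12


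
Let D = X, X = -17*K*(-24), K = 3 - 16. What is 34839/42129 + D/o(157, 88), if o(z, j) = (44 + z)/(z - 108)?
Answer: -405265035/313627 ≈ -1292.2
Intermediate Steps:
K = -13
o(z, j) = (44 + z)/(-108 + z)
X = -5304 (X = -17*(-13)*(-24) = 221*(-24) = -5304)
D = -5304
34839/42129 + D/o(157, 88) = 34839/42129 - 5304*(-108 + 157)/(44 + 157) = 34839*(1/42129) - 5304/(201/49) = 3871/4681 - 5304/((1/49)*201) = 3871/4681 - 5304/201/49 = 3871/4681 - 5304*49/201 = 3871/4681 - 86632/67 = -405265035/313627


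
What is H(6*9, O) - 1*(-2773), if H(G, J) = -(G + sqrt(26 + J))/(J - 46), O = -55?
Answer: 280127/101 + I*sqrt(29)/101 ≈ 2773.5 + 0.053318*I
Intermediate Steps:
H(G, J) = -(G + sqrt(26 + J))/(-46 + J)
H(6*9, O) - 1*(-2773) = (-6*9 - sqrt(26 - 55))/(-46 - 55) - 1*(-2773) = (-1*54 - sqrt(-29))/(-101) + 2773 = -(-54 - I*sqrt(29))/101 + 2773 = (54/101 + I*sqrt(29)/101) + 2773 = 280127/101 + I*sqrt(29)/101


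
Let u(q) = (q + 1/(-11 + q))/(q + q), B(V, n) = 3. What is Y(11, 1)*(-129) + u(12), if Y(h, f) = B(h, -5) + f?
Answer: -12371/24 ≈ -515.46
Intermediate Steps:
Y(h, f) = 3 + f
u(q) = (q + 1/(-11 + q))/(2*q) (u(q) = (q + 1/(-11 + q))/((2*q)) = (q + 1/(-11 + q))*(1/(2*q)) = (q + 1/(-11 + q))/(2*q))
Y(11, 1)*(-129) + u(12) = (3 + 1)*(-129) + (½)*(1 + 12² - 11*12)/(12*(-11 + 12)) = 4*(-129) + (½)*(1/12)*(1 + 144 - 132)/1 = -516 + (½)*(1/12)*1*13 = -516 + 13/24 = -12371/24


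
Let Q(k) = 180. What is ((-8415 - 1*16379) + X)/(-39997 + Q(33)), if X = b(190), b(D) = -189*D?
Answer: 60704/39817 ≈ 1.5246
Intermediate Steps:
X = -35910 (X = -189*190 = -35910)
((-8415 - 1*16379) + X)/(-39997 + Q(33)) = ((-8415 - 1*16379) - 35910)/(-39997 + 180) = ((-8415 - 16379) - 35910)/(-39817) = (-24794 - 35910)*(-1/39817) = -60704*(-1/39817) = 60704/39817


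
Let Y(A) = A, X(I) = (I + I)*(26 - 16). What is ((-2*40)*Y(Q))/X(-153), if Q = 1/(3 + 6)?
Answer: 4/1377 ≈ 0.0029049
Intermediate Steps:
X(I) = 20*I (X(I) = (2*I)*10 = 20*I)
Q = 1/9 ≈ 0.11111
((-2*40)*Y(Q))/X(-153) = (-2*40*(1/9))/((20*(-153))) = -80*1/9/(-3060) = -80/9*(-1/3060) = 4/1377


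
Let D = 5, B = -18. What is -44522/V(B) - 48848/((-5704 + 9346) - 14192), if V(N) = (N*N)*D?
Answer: -19528667/854550 ≈ -22.853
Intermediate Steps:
V(N) = 5*N**2 (V(N) = (N*N)*5 = N**2*5 = 5*N**2)
-44522/V(B) - 48848/((-5704 + 9346) - 14192) = -44522/(5*(-18)**2) - 48848/((-5704 + 9346) - 14192) = -44522/(5*324) - 48848/(3642 - 14192) = -44522/1620 - 48848/(-10550) = -44522*1/1620 - 48848*(-1/10550) = -22261/810 + 24424/5275 = -19528667/854550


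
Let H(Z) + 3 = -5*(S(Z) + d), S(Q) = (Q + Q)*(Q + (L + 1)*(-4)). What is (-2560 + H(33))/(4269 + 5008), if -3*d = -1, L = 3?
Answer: -24524/27831 ≈ -0.88118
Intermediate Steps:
d = ⅓ (d = -⅓*(-1) = ⅓ ≈ 0.33333)
S(Q) = 2*Q*(-16 + Q) (S(Q) = (Q + Q)*(Q + (3 + 1)*(-4)) = (2*Q)*(Q + 4*(-4)) = (2*Q)*(Q - 16) = (2*Q)*(-16 + Q) = 2*Q*(-16 + Q))
H(Z) = -14/3 - 10*Z*(-16 + Z) (H(Z) = -3 - 5*(2*Z*(-16 + Z) + ⅓) = -3 - 5*(⅓ + 2*Z*(-16 + Z)) = -3 + (-5/3 - 10*Z*(-16 + Z)) = -14/3 - 10*Z*(-16 + Z))
(-2560 + H(33))/(4269 + 5008) = (-2560 + (-14/3 - 10*33*(-16 + 33)))/(4269 + 5008) = (-2560 + (-14/3 - 10*33*17))/9277 = (-2560 + (-14/3 - 5610))*(1/9277) = (-2560 - 16844/3)*(1/9277) = -24524/3*1/9277 = -24524/27831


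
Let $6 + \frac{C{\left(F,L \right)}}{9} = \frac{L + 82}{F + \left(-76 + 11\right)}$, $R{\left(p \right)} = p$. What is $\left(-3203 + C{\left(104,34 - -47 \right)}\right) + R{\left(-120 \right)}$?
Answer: $- \frac{43412}{13} \approx -3339.4$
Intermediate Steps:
$C{\left(F,L \right)} = -54 + \frac{9 \left(82 + L\right)}{-65 + F}$ ($C{\left(F,L \right)} = -54 + 9 \frac{L + 82}{F + \left(-76 + 11\right)} = -54 + 9 \frac{82 + L}{F - 65} = -54 + 9 \frac{82 + L}{-65 + F} = -54 + \frac{9 \left(82 + L\right)}{-65 + F}$)
$\left(-3203 + C{\left(104,34 - -47 \right)}\right) + R{\left(-120 \right)} = \left(-3203 + \frac{9 \left(472 + \left(34 - -47\right) - 624\right)}{-65 + 104}\right) - 120 = \left(-3203 + \frac{9 \left(472 + \left(34 + 47\right) - 624\right)}{39}\right) - 120 = \left(-3203 + 9 \cdot \frac{1}{39} \left(472 + 81 - 624\right)\right) - 120 = \left(-3203 + 9 \cdot \frac{1}{39} \left(-71\right)\right) - 120 = \left(-3203 - \frac{213}{13}\right) - 120 = - \frac{41852}{13} - 120 = - \frac{43412}{13}$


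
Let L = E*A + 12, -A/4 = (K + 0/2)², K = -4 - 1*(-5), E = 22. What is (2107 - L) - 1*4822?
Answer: -2639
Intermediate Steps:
K = 1 (K = -4 + 5 = 1)
A = -4 (A = -4*(1 + 0/2)² = -4*(1 + 0*(½))² = -4*(1 + 0)² = -4*1² = -4*1 = -4)
L = -76 (L = 22*(-4) + 12 = -88 + 12 = -76)
(2107 - L) - 1*4822 = (2107 - 1*(-76)) - 1*4822 = (2107 + 76) - 4822 = 2183 - 4822 = -2639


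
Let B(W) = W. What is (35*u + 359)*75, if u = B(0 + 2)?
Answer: 32175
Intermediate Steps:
u = 2 (u = 0 + 2 = 2)
(35*u + 359)*75 = (35*2 + 359)*75 = (70 + 359)*75 = 429*75 = 32175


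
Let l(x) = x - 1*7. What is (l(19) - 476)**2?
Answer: 215296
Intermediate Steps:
l(x) = -7 + x (l(x) = x - 7 = -7 + x)
(l(19) - 476)**2 = ((-7 + 19) - 476)**2 = (12 - 476)**2 = (-464)**2 = 215296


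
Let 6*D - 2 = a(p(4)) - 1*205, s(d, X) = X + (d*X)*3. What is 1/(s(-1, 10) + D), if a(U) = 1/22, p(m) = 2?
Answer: -132/7105 ≈ -0.018578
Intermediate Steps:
s(d, X) = X + 3*X*d (s(d, X) = X + (X*d)*3 = X + 3*X*d)
a(U) = 1/22
D = -4465/132 (D = ⅓ + (1/22 - 1*205)/6 = ⅓ + (1/22 - 205)/6 = ⅓ + (⅙)*(-4509/22) = ⅓ - 1503/44 = -4465/132 ≈ -33.826)
1/(s(-1, 10) + D) = 1/(10*(1 + 3*(-1)) - 4465/132) = 1/(10*(1 - 3) - 4465/132) = 1/(10*(-2) - 4465/132) = 1/(-20 - 4465/132) = 1/(-7105/132) = -132/7105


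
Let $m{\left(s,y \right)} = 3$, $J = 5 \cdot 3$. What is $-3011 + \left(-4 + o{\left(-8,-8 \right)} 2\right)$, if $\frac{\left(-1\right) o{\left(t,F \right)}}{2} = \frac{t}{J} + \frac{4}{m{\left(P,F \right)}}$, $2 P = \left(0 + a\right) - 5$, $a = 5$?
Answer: $- \frac{15091}{5} \approx -3018.2$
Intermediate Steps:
$P = 0$ ($P = \frac{\left(0 + 5\right) - 5}{2} = \frac{5 - 5}{2} = \frac{1}{2} \cdot 0 = 0$)
$J = 15$
$o{\left(t,F \right)} = - \frac{8}{3} - \frac{2 t}{15}$ ($o{\left(t,F \right)} = - 2 \left(\frac{t}{15} + \frac{4}{3}\right) = - 2 \left(\frac{4}{3} + \frac{t}{15}\right) = - \frac{8}{3} - \frac{2 t}{15}$)
$-3011 + \left(-4 + o{\left(-8,-8 \right)} 2\right) = -3011 - \left(4 - \left(- \frac{8}{3} - - \frac{16}{15}\right) 2\right) = -3011 - \left(4 - \left(- \frac{8}{3} + \frac{16}{15}\right) 2\right) = -3011 - \frac{36}{5} = - \frac{15091}{5}$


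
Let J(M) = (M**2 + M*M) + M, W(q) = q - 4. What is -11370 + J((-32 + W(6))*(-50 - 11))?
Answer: 6688260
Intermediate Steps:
W(q) = -4 + q
J(M) = M + 2*M**2 (J(M) = (M**2 + M**2) + M = 2*M**2 + M = M + 2*M**2)
-11370 + J((-32 + W(6))*(-50 - 11)) = -11370 + ((-32 + (-4 + 6))*(-50 - 11))*(1 + 2*((-32 + (-4 + 6))*(-50 - 11))) = -11370 + ((-32 + 2)*(-61))*(1 + 2*((-32 + 2)*(-61))) = -11370 + (-30*(-61))*(1 + 2*(-30*(-61))) = -11370 + 1830*(1 + 2*1830) = -11370 + 1830*(1 + 3660) = -11370 + 1830*3661 = -11370 + 6699630 = 6688260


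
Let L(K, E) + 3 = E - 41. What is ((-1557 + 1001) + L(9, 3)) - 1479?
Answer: -2076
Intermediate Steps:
L(K, E) = -44 + E (L(K, E) = -3 + (E - 41) = -3 + (-41 + E) = -44 + E)
((-1557 + 1001) + L(9, 3)) - 1479 = ((-1557 + 1001) + (-44 + 3)) - 1479 = (-556 - 41) - 1479 = -597 - 1479 = -2076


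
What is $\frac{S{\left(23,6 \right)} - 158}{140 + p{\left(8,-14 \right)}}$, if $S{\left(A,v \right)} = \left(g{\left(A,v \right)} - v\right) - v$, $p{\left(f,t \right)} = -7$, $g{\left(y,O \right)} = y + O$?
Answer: $- \frac{141}{133} \approx -1.0602$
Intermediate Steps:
$g{\left(y,O \right)} = O + y$
$S{\left(A,v \right)} = A - v$ ($S{\left(A,v \right)} = \left(\left(v + A\right) - v\right) - v = \left(\left(A + v\right) - v\right) - v = A - v$)
$\frac{S{\left(23,6 \right)} - 158}{140 + p{\left(8,-14 \right)}} = \frac{\left(23 - 6\right) - 158}{140 - 7} = \frac{\left(23 - 6\right) - 158}{133} = \left(17 - 158\right) \frac{1}{133} = \left(-141\right) \frac{1}{133} = - \frac{141}{133}$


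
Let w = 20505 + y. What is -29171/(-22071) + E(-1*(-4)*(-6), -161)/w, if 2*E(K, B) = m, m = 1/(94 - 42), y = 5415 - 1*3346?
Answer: 68484662087/51815998416 ≈ 1.3217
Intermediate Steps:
y = 2069 (y = 5415 - 3346 = 2069)
w = 22574 (w = 20505 + 2069 = 22574)
m = 1/52 ≈ 0.019231
E(K, B) = 1/104 (E(K, B) = (½)*(1/52) = 1/104)
-29171/(-22071) + E(-1*(-4)*(-6), -161)/w = -29171/(-22071) + (1/104)/22574 = -29171*(-1/22071) + (1/104)*(1/22574) = 29171/22071 + 1/2347696 = 68484662087/51815998416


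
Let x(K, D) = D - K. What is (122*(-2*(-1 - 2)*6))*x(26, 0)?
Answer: -114192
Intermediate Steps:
(122*(-2*(-1 - 2)*6))*x(26, 0) = (122*(-2*(-1 - 2)*6))*(0 - 1*26) = (122*(-2*(-3)*6))*(0 - 26) = (122*(6*6))*(-26) = (122*36)*(-26) = 4392*(-26) = -114192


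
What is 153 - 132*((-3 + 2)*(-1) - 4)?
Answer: 549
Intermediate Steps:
153 - 132*((-3 + 2)*(-1) - 4) = 153 - 132*(-1*(-1) - 4) = 153 - 132*(1 - 4) = 153 - 132*(-3) = 153 + 396 = 549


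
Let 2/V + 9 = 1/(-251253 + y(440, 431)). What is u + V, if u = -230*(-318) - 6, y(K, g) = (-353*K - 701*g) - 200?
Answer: 466603521550/6380137 ≈ 73134.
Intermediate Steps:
y(K, g) = -200 - 701*g - 353*K (y(K, g) = (-701*g - 353*K) - 200 = -200 - 701*g - 353*K)
u = 73134 (u = 73140 - 6 = 73134)
V = -1417808/6380137 (V = 2/(-9 + 1/(-251253 + (-200 - 701*431 - 353*440))) = 2/(-9 + 1/(-251253 + (-200 - 302131 - 155320))) = 2/(-9 + 1/(-251253 - 457651)) = 2/(-9 + 1/(-708904)) = 2/(-9 - 1/708904) = 2/(-6380137/708904) = 2*(-708904/6380137) = -1417808/6380137 ≈ -0.22222)
u + V = 73134 - 1417808/6380137 = 466603521550/6380137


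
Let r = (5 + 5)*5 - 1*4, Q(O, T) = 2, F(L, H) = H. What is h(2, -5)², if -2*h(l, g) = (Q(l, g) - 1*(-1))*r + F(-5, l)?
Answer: 4900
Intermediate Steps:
r = 46 (r = 10*5 - 4 = 50 - 4 = 46)
h(l, g) = -69 - l/2 (h(l, g) = -((2 - 1*(-1))*46 + l)/2 = -((2 + 1)*46 + l)/2 = -(3*46 + l)/2 = -(138 + l)/2 = -69 - l/2)
h(2, -5)² = (-69 - ½*2)² = (-69 - 1)² = (-70)² = 4900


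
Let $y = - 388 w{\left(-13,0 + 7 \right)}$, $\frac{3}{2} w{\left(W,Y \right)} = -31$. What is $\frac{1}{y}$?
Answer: $\frac{3}{24056} \approx 0.00012471$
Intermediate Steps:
$w{\left(W,Y \right)} = - \frac{62}{3}$ ($w{\left(W,Y \right)} = \frac{2}{3} \left(-31\right) = - \frac{62}{3}$)
$y = \frac{24056}{3}$ ($y = \left(-388\right) \left(- \frac{62}{3}\right) = \frac{24056}{3} \approx 8018.7$)
$\frac{1}{y} = \frac{1}{\frac{24056}{3}} = \frac{3}{24056}$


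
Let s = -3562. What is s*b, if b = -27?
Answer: 96174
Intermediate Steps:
s*b = -3562*(-27) = 96174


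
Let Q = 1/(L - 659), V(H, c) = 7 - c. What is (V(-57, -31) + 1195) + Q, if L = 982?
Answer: 398260/323 ≈ 1233.0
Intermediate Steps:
Q = 1/323 (Q = 1/(982 - 659) = 1/323 ≈ 0.0030960)
(V(-57, -31) + 1195) + Q = ((7 - 1*(-31)) + 1195) + 1/323 = ((7 + 31) + 1195) + 1/323 = (38 + 1195) + 1/323 = 1233 + 1/323 = 398260/323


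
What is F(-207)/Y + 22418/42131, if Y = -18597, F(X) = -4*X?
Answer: 127341026/261170069 ≈ 0.48758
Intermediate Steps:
F(-207)/Y + 22418/42131 = -4*(-207)/(-18597) + 22418/42131 = 828*(-1/18597) + 22418*(1/42131) = -276/6199 + 22418/42131 = 127341026/261170069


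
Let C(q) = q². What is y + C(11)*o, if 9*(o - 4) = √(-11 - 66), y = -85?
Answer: 399 + 121*I*√77/9 ≈ 399.0 + 117.97*I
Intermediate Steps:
o = 4 + I*√77/9 (o = 4 + √(-11 - 66)/9 = 4 + √(-77)/9 = 4 + (I*√77)/9 = 4 + I*√77/9 ≈ 4.0 + 0.975*I)
y + C(11)*o = -85 + 11²*(4 + I*√77/9) = -85 + 121*(4 + I*√77/9) = -85 + (484 + 121*I*√77/9) = 399 + 121*I*√77/9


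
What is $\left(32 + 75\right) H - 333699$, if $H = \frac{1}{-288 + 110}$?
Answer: $- \frac{59398529}{178} \approx -3.337 \cdot 10^{5}$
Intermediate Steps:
$H = - \frac{1}{178}$ ($H = \frac{1}{-178} = - \frac{1}{178} \approx -0.005618$)
$\left(32 + 75\right) H - 333699 = \left(32 + 75\right) \left(- \frac{1}{178}\right) - 333699 = 107 \left(- \frac{1}{178}\right) - 333699 = - \frac{107}{178} - 333699 = - \frac{59398529}{178}$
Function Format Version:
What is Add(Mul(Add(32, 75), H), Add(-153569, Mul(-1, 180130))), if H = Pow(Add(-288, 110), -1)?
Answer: Rational(-59398529, 178) ≈ -3.3370e+5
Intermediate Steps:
H = Rational(-1, 178) (H = Pow(-178, -1) = Rational(-1, 178) ≈ -0.0056180)
Add(Mul(Add(32, 75), H), Add(-153569, Mul(-1, 180130))) = Add(Mul(Add(32, 75), Rational(-1, 178)), Add(-153569, Mul(-1, 180130))) = Add(Mul(107, Rational(-1, 178)), Add(-153569, -180130)) = Add(Rational(-107, 178), -333699) = Rational(-59398529, 178)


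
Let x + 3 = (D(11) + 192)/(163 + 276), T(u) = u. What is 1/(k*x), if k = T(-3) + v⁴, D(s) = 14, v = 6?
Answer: -439/1436523 ≈ -0.00030560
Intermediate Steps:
x = -1111/439 (x = -3 + (14 + 192)/(163 + 276) = -3 + 206/439 = -1111/439 ≈ -2.5308)
k = 1293 (k = -3 + 6⁴ = -3 + 1296 = 1293)
1/(k*x) = 1/(1293*(-1111/439)) = 1/(-1436523/439) = -439/1436523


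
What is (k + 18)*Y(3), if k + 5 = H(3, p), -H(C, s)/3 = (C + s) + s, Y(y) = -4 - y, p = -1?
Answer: -70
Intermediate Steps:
H(C, s) = -6*s - 3*C (H(C, s) = -3*((C + s) + s) = -3*(C + 2*s) = -6*s - 3*C)
k = -8 (k = -5 + (-6*(-1) - 3*3) = -5 + (6 - 9) = -5 - 3 = -8)
(k + 18)*Y(3) = (-8 + 18)*(-4 - 1*3) = 10*(-4 - 3) = 10*(-7) = -70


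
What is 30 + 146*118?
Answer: 17258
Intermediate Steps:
30 + 146*118 = 30 + 17228 = 17258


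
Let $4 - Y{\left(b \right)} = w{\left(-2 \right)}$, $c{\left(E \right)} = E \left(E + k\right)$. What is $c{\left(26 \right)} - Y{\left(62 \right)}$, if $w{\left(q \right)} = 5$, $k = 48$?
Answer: $1925$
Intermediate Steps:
$c{\left(E \right)} = E \left(48 + E\right)$ ($c{\left(E \right)} = E \left(E + 48\right) = E \left(48 + E\right)$)
$Y{\left(b \right)} = -1$ ($Y{\left(b \right)} = 4 - 5 = -1$)
$c{\left(26 \right)} - Y{\left(62 \right)} = 26 \left(48 + 26\right) - -1 = 26 \cdot 74 + 1 = 1924 + 1 = 1925$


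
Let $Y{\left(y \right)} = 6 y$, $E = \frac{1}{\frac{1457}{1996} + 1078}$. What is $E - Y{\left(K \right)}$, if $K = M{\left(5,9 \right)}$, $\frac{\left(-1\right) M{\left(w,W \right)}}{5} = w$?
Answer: $\frac{322973746}{2153145} \approx 150.0$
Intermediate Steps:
$M{\left(w,W \right)} = - 5 w$
$K = -25$ ($K = \left(-5\right) 5 = -25$)
$E = \frac{1996}{2153145}$ ($E = \frac{1}{1457 \cdot \frac{1}{1996} + 1078} = \frac{1}{\frac{1457}{1996} + 1078} = \frac{1}{\frac{2153145}{1996}} = \frac{1996}{2153145} \approx 0.00092702$)
$E - Y{\left(K \right)} = \frac{1996}{2153145} - 6 \left(-25\right) = \frac{1996}{2153145} - -150 = \frac{1996}{2153145} + 150 = \frac{322973746}{2153145}$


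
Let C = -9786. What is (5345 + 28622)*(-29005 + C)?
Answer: -1317613897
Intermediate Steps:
(5345 + 28622)*(-29005 + C) = (5345 + 28622)*(-29005 - 9786) = 33967*(-38791) = -1317613897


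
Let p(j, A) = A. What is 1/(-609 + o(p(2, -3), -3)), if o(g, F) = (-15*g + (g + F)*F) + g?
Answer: -1/549 ≈ -0.0018215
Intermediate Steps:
o(g, F) = -14*g + F*(F + g) (o(g, F) = (-15*g + (F + g)*F) + g = (-15*g + F*(F + g)) + g = -14*g + F*(F + g))
1/(-609 + o(p(2, -3), -3)) = 1/(-609 + ((-3)**2 - 14*(-3) - 3*(-3))) = 1/(-609 + (9 + 42 + 9)) = 1/(-609 + 60) = 1/(-549) = -1/549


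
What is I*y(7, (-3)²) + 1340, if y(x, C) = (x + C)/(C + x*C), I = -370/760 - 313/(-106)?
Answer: 8099591/6042 ≈ 1340.5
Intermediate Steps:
I = 9933/4028 (I = -370*1/760 - 313*(-1/106) = -37/76 + 313/106 = 9933/4028 ≈ 2.4660)
y(x, C) = (C + x)/(C + C*x)
I*y(7, (-3)²) + 1340 = 9933*(((-3)² + 7)/(((-3)²)*(1 + 7)))/4028 + 1340 = 9933*((9 + 7)/(9*8))/4028 + 1340 = 9933*((⅑)*(⅛)*16)/4028 + 1340 = (9933/4028)*(2/9) + 1340 = 3311/6042 + 1340 = 8099591/6042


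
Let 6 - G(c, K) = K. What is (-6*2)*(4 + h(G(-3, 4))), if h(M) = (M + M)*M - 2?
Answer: -120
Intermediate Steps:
G(c, K) = 6 - K
h(M) = -2 + 2*M² (h(M) = (2*M)*M - 2 = 2*M² - 2 = -2 + 2*M²)
(-6*2)*(4 + h(G(-3, 4))) = (-6*2)*(4 + (-2 + 2*(6 - 1*4)²)) = -12*(4 + (-2 + 2*(6 - 4)²)) = -12*(4 + (-2 + 2*2²)) = -12*(4 + (-2 + 2*4)) = -12*(4 + (-2 + 8)) = -12*(4 + 6) = -12*10 = -120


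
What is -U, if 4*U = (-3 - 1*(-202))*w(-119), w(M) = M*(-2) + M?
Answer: -23681/4 ≈ -5920.3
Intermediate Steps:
w(M) = -M (w(M) = -2*M + M = -M)
U = 23681/4 (U = ((-3 - 1*(-202))*(-1*(-119)))/4 = ((-3 + 202)*119)/4 = (199*119)/4 = (1/4)*23681 = 23681/4 ≈ 5920.3)
-U = -1*23681/4 = -23681/4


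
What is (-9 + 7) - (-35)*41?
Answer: 1433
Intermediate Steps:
(-9 + 7) - (-35)*41 = -2 - 35*(-41) = -2 + 1435 = 1433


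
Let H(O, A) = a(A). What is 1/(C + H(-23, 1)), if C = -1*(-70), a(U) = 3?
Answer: 1/73 ≈ 0.013699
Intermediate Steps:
H(O, A) = 3
C = 70
1/(C + H(-23, 1)) = 1/(70 + 3) = 1/73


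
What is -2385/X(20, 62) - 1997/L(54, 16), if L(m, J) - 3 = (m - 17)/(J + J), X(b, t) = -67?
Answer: -3964363/8911 ≈ -444.88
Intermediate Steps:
L(m, J) = 3 + (-17 + m)/(2*J) (L(m, J) = 3 + (m - 17)/(J + J) = 3 + (-17 + m)/((2*J)) = 3 + (-17 + m)*(1/(2*J)) = 3 + (-17 + m)/(2*J))
-2385/X(20, 62) - 1997/L(54, 16) = -2385/(-67) - 1997*32/(-17 + 54 + 6*16) = -2385*(-1/67) - 1997*32/(-17 + 54 + 96) = 2385/67 - 1997/((1/2)*(1/16)*133) = 2385/67 - 1997/133/32 = 2385/67 - 1997*32/133 = 2385/67 - 63904/133 = -3964363/8911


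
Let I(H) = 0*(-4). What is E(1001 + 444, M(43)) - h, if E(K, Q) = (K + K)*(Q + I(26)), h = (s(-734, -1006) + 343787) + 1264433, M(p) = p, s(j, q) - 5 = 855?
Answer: -1484810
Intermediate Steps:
s(j, q) = 860 (s(j, q) = 5 + 855 = 860)
I(H) = 0
h = 1609080 (h = (860 + 343787) + 1264433 = 344647 + 1264433 = 1609080)
E(K, Q) = 2*K*Q (E(K, Q) = (K + K)*(Q + 0) = (2*K)*Q = 2*K*Q)
E(1001 + 444, M(43)) - h = 2*(1001 + 444)*43 - 1*1609080 = 2*1445*43 - 1609080 = 124270 - 1609080 = -1484810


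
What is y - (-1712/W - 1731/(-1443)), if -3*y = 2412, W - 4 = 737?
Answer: -22012813/27417 ≈ -802.89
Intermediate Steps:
W = 741 (W = 4 + 737 = 741)
y = -804 (y = -⅓*2412 = -804)
y - (-1712/W - 1731/(-1443)) = -804 - (-1712/741 - 1731/(-1443)) = -804 - (-1712*1/741 - 1731*(-1/1443)) = -804 - (-1712/741 + 577/481) = -804 - 1*(-30455/27417) = -804 + 30455/27417 = -22012813/27417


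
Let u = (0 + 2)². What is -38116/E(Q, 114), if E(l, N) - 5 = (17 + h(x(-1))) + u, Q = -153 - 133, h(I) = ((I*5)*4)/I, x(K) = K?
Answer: -19058/23 ≈ -828.61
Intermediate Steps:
u = 4 (u = 2² = 4)
h(I) = 20 (h(I) = ((5*I)*4)/I = (20*I)/I = 20)
Q = -286
E(l, N) = 46 (E(l, N) = 5 + ((17 + 20) + 4) = 5 + (37 + 4) = 5 + 41 = 46)
-38116/E(Q, 114) = -38116/46 = -38116*1/46 = -19058/23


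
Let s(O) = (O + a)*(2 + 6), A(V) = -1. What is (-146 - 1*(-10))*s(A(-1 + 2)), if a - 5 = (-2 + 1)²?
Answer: -5440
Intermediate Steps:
a = 6 (a = 5 + (-2 + 1)² = 5 + (-1)² = 5 + 1 = 6)
s(O) = 48 + 8*O (s(O) = (O + 6)*(2 + 6) = (6 + O)*8 = 48 + 8*O)
(-146 - 1*(-10))*s(A(-1 + 2)) = (-146 - 1*(-10))*(48 + 8*(-1)) = (-146 + 10)*(48 - 8) = -136*40 = -5440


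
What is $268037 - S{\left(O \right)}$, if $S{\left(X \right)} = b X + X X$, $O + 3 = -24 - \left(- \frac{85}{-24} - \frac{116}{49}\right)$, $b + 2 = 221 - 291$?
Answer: $\frac{366785505047}{1382976} \approx 2.6521 \cdot 10^{5}$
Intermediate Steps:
$b = -72$ ($b = -2 + \left(221 - 291\right) = -2 - 70 = -72$)
$O = - \frac{33133}{1176}$ ($O = -3 - \left(24 - \frac{116}{49} + \frac{85}{24}\right) = -3 - \frac{29605}{1176} = - \frac{33133}{1176} \approx -28.174$)
$S{\left(X \right)} = X^{2} - 72 X$ ($S{\left(X \right)} = - 72 X + X X = - 72 X + X^{2} = X^{2} - 72 X$)
$268037 - S{\left(O \right)} = 268037 - - \frac{33133 \left(-72 - \frac{33133}{1176}\right)}{1176} = 268037 - \left(- \frac{33133}{1176}\right) \left(- \frac{117805}{1176}\right) = 268037 - \frac{3903233065}{1382976} = \frac{366785505047}{1382976}$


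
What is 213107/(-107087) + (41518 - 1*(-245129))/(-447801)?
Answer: -42041898332/15984555229 ≈ -2.6302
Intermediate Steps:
213107/(-107087) + (41518 - 1*(-245129))/(-447801) = 213107*(-1/107087) + (41518 + 245129)*(-1/447801) = -213107/107087 + 286647*(-1/447801) = -213107/107087 - 95549/149267 = -42041898332/15984555229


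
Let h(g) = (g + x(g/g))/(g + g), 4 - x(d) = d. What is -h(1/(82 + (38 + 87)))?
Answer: -311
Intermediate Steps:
x(d) = 4 - d
h(g) = (3 + g)/(2*g) (h(g) = (g + (4 - g/g))/(g + g) = (g + (4 - 1*1))/((2*g)) = (g + (4 - 1))*(1/(2*g)) = (g + 3)*(1/(2*g)) = (3 + g)*(1/(2*g)) = (3 + g)/(2*g))
-h(1/(82 + (38 + 87))) = -(3 + 1/(82 + (38 + 87)))/(2*(1/(82 + (38 + 87)))) = -(3 + 1/(82 + 125))/(2*(1/(82 + 125))) = -(3 + 1/207)/(2*(1/207)) = -(3 + 1/207)/(2*1/207) = -207*622/(2*207) = -1*311 = -311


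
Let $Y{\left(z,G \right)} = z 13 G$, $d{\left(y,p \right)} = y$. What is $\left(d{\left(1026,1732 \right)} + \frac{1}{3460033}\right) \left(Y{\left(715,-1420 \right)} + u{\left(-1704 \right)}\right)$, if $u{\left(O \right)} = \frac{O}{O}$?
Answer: $- \frac{46856010395561241}{3460033} \approx -1.3542 \cdot 10^{10}$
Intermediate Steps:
$u{\left(O \right)} = 1$
$Y{\left(z,G \right)} = 13 G z$ ($Y{\left(z,G \right)} = 13 z G = 13 G z$)
$\left(d{\left(1026,1732 \right)} + \frac{1}{3460033}\right) \left(Y{\left(715,-1420 \right)} + u{\left(-1704 \right)}\right) = \left(1026 + \frac{1}{3460033}\right) \left(13 \left(-1420\right) 715 + 1\right) = \left(1026 + \frac{1}{3460033}\right) \left(-13198900 + 1\right) = \frac{3549993859}{3460033} \left(-13198899\right) = - \frac{46856010395561241}{3460033}$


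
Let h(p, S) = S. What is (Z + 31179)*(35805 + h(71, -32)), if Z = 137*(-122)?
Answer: 517456445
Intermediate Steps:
Z = -16714
(Z + 31179)*(35805 + h(71, -32)) = (-16714 + 31179)*(35805 - 32) = 14465*35773 = 517456445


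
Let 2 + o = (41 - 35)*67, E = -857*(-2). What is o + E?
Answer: 2114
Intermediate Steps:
E = 1714
o = 400 (o = -2 + (41 - 35)*67 = -2 + 6*67 = -2 + 402 = 400)
o + E = 400 + 1714 = 2114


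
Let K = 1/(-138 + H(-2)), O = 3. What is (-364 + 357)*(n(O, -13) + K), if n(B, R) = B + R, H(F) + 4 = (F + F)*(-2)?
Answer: 9387/134 ≈ 70.052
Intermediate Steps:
H(F) = -4 - 4*F (H(F) = -4 + (F + F)*(-2) = -4 + (2*F)*(-2) = -4 - 4*F)
K = -1/134 (K = 1/(-138 + (-4 - 4*(-2))) = 1/(-138 + (-4 + 8)) = 1/(-138 + 4) = 1/(-134) = -1/134 ≈ -0.0074627)
(-364 + 357)*(n(O, -13) + K) = (-364 + 357)*((3 - 13) - 1/134) = -7*(-10 - 1/134) = -7*(-1341/134) = 9387/134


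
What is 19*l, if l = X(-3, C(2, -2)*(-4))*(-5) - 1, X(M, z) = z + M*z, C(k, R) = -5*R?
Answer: -7619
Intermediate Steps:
l = -401 (l = ((-5*(-2)*(-4))*(1 - 3))*(-5) - 1 = ((10*(-4))*(-2))*(-5) - 1 = -40*(-2)*(-5) - 1 = 80*(-5) - 1 = -400 - 1 = -401)
19*l = 19*(-401) = -7619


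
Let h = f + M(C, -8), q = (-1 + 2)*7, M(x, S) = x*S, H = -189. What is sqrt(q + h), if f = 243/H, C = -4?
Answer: 2*sqrt(462)/7 ≈ 6.1412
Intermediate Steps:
M(x, S) = S*x
f = -9/7 (f = 243/(-189) = 243*(-1/189) = -9/7 ≈ -1.2857)
q = 7 (q = 1*7 = 7)
h = 215/7 (h = -9/7 - 8*(-4) = -9/7 + 32 = 215/7 ≈ 30.714)
sqrt(q + h) = sqrt(7 + 215/7) = sqrt(264/7) = 2*sqrt(462)/7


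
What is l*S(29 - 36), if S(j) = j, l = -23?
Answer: 161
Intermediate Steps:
l*S(29 - 36) = -23*(29 - 36) = -23*(-7) = 161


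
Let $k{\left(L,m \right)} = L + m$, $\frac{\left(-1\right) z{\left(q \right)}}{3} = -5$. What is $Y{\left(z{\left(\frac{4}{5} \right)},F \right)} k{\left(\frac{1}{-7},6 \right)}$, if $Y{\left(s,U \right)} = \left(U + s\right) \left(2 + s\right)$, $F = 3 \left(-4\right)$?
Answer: $\frac{2091}{7} \approx 298.71$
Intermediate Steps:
$z{\left(q \right)} = 15$ ($z{\left(q \right)} = \left(-3\right) \left(-5\right) = 15$)
$F = -12$
$Y{\left(s,U \right)} = \left(2 + s\right) \left(U + s\right)$
$Y{\left(z{\left(\frac{4}{5} \right)},F \right)} k{\left(\frac{1}{-7},6 \right)} = \left(15^{2} + 2 \left(-12\right) + 2 \cdot 15 - 180\right) \left(\frac{1}{-7} + 6\right) = \left(225 - 24 + 30 - 180\right) \left(- \frac{1}{7} + 6\right) = 51 \cdot \frac{41}{7} = \frac{2091}{7}$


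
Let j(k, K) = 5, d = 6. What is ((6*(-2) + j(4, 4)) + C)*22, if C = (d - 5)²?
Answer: -132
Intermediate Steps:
C = 1 (C = (6 - 5)² = 1² = 1)
((6*(-2) + j(4, 4)) + C)*22 = ((6*(-2) + 5) + 1)*22 = ((-12 + 5) + 1)*22 = (-7 + 1)*22 = -6*22 = -132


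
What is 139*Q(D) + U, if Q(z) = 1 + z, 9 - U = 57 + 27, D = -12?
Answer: -1604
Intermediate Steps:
U = -75 (U = 9 - (57 + 27) = 9 - 1*84 = 9 - 84 = -75)
139*Q(D) + U = 139*(1 - 12) - 75 = 139*(-11) - 75 = -1529 - 75 = -1604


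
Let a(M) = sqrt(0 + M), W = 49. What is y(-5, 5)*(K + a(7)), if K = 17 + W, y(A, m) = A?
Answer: -330 - 5*sqrt(7) ≈ -343.23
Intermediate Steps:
a(M) = sqrt(M)
K = 66 (K = 17 + 49 = 66)
y(-5, 5)*(K + a(7)) = -5*(66 + sqrt(7)) = -330 - 5*sqrt(7)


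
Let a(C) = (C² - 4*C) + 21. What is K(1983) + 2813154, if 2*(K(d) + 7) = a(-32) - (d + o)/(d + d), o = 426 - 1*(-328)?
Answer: 22318531385/7932 ≈ 2.8137e+6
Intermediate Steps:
o = 754 (o = 426 + 328 = 754)
a(C) = 21 + C² - 4*C
K(d) = 1159/2 - (754 + d)/(4*d) (K(d) = -7 + ((21 + (-32)² - 4*(-32)) - (d + 754)/(d + d))/2 = -7 + ((21 + 1024 + 128) - (754 + d)/(2*d))/2 = -7 + (1173 - (754 + d)*1/(2*d))/2 = -7 + (1173 - (754 + d)/(2*d))/2 = -7 + (1173/2 - (754 + d)/(4*d)) = 1159/2 - (754 + d)/(4*d))
K(1983) + 2813154 = (¼)*(-754 + 2317*1983)/1983 + 2813154 = (¼)*(1/1983)*(-754 + 4594611) + 2813154 = (¼)*(1/1983)*4593857 + 2813154 = 4593857/7932 + 2813154 = 22318531385/7932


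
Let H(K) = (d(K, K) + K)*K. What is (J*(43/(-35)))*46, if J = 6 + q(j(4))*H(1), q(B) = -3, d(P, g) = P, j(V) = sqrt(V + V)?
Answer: 0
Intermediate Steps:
j(V) = sqrt(2)*sqrt(V) (j(V) = sqrt(2*V) = sqrt(2)*sqrt(V))
H(K) = 2*K**2 (H(K) = (K + K)*K = (2*K)*K = 2*K**2)
J = 0 (J = 6 - 6*1**2 = 6 - 6 = 0)
(J*(43/(-35)))*46 = (0*(43/(-35)))*46 = (0*(43*(-1/35)))*46 = (0*(-43/35))*46 = 0*46 = 0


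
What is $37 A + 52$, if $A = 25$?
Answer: $977$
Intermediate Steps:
$37 A + 52 = 37 \cdot 25 + 52 = 925 + 52 = 977$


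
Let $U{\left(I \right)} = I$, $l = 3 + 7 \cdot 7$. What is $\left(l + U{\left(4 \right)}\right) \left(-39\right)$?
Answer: $-2184$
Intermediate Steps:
$l = 52$ ($l = 3 + 49 = 52$)
$\left(l + U{\left(4 \right)}\right) \left(-39\right) = \left(52 + 4\right) \left(-39\right) = 56 \left(-39\right) = -2184$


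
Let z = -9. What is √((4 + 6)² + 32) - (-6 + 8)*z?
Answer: 18 + 2*√33 ≈ 29.489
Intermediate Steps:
√((4 + 6)² + 32) - (-6 + 8)*z = √((4 + 6)² + 32) - (-6 + 8)*(-9) = √(10² + 32) - 2*(-9) = √(100 + 32) - 1*(-18) = √132 + 18 = 2*√33 + 18 = 18 + 2*√33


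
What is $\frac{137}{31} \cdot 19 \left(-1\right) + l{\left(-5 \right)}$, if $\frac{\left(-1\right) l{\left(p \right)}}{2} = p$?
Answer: $- \frac{2293}{31} \approx -73.968$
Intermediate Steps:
$l{\left(p \right)} = - 2 p$
$\frac{137}{31} \cdot 19 \left(-1\right) + l{\left(-5 \right)} = \frac{137}{31} \cdot 19 \left(-1\right) - -10 = 137 \cdot \frac{1}{31} \left(-19\right) + 10 = \frac{137}{31} \left(-19\right) + 10 = - \frac{2603}{31} + 10 = - \frac{2293}{31}$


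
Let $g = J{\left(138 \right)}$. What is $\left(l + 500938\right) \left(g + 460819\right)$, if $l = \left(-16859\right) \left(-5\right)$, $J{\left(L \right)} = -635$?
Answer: $269314862872$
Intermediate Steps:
$l = 84295$
$g = -635$
$\left(l + 500938\right) \left(g + 460819\right) = \left(84295 + 500938\right) \left(-635 + 460819\right) = 585233 \cdot 460184 = 269314862872$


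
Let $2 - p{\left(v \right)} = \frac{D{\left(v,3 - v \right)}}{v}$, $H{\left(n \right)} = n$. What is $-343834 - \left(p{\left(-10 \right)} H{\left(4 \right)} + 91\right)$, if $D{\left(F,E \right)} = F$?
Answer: $-343929$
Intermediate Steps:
$p{\left(v \right)} = 1$ ($p{\left(v \right)} = 2 - \frac{v}{v} = 2 - 1 = 1$)
$-343834 - \left(p{\left(-10 \right)} H{\left(4 \right)} + 91\right) = -343834 - \left(1 \cdot 4 + 91\right) = -343834 - \left(4 + 91\right) = -343834 - 95 = -343929$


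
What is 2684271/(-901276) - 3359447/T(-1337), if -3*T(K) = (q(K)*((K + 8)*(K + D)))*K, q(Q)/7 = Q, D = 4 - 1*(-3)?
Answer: -74397934437055253/24979997554872220 ≈ -2.9783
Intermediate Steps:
D = 7 (D = 4 + 3 = 7)
q(Q) = 7*Q
T(K) = -7*K²*(7 + K)*(8 + K)/3 (T(K) = -(7*K)*((K + 8)*(K + 7))*K/3 = -(7*K)*((8 + K)*(7 + K))*K/3 = -(7*K)*((7 + K)*(8 + K))*K/3 = -7*K*(7 + K)*(8 + K)*K/3 = -7*K²*(7 + K)*(8 + K)/3)
2684271/(-901276) - 3359447/T(-1337) = 2684271/(-901276) - 3359447*3/(12512983*(-56 - 1*(-1337)² - 15*(-1337))) = 2684271*(-1/901276) - 3359447*3/(12512983*(-56 - 1*1787569 + 20055)) = -2684271/901276 - 3359447*3/(12512983*(-56 - 1787569 + 20055)) = -2684271/901276 - 3359447/((7/3)*1787569*(-1767570)) = -2684271/901276 - 3359447/(-7372524453770) = -2684271/901276 - 3359447*(-1/7372524453770) = -2684271/901276 + 25259/55432514690 = -74397934437055253/24979997554872220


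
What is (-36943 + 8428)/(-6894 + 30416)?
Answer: -28515/23522 ≈ -1.2123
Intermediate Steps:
(-36943 + 8428)/(-6894 + 30416) = -28515/23522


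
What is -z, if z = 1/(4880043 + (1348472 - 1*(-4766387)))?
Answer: -1/10994902 ≈ -9.0951e-8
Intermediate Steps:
z = 1/10994902 (z = 1/(4880043 + (1348472 + 4766387)) = 1/(4880043 + 6114859) = 1/10994902 ≈ 9.0951e-8)
-z = -1*1/10994902 = -1/10994902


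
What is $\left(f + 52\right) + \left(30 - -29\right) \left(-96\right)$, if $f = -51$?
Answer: $-5663$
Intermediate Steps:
$\left(f + 52\right) + \left(30 - -29\right) \left(-96\right) = \left(-51 + 52\right) + \left(30 - -29\right) \left(-96\right) = 1 + \left(30 + 29\right) \left(-96\right) = 1 + 59 \left(-96\right) = 1 - 5664 = -5663$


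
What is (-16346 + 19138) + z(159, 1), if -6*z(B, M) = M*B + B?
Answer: 2739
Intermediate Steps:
z(B, M) = -B/6 - B*M/6 (z(B, M) = -(M*B + B)/6 = -(B*M + B)/6 = -(B + B*M)/6 = -B/6 - B*M/6)
(-16346 + 19138) + z(159, 1) = (-16346 + 19138) - ⅙*159*(1 + 1) = 2792 - ⅙*159*2 = 2792 - 53 = 2739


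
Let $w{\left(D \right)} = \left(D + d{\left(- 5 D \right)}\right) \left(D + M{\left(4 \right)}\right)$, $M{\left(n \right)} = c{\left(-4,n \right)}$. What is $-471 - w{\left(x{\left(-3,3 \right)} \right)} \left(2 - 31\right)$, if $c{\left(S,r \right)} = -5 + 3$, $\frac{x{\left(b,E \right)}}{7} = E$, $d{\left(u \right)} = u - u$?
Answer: $11100$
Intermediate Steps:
$d{\left(u \right)} = 0$
$x{\left(b,E \right)} = 7 E$
$c{\left(S,r \right)} = -2$
$M{\left(n \right)} = -2$
$w{\left(D \right)} = D \left(-2 + D\right)$ ($w{\left(D \right)} = \left(D + 0\right) \left(D - 2\right) = D \left(-2 + D\right)$)
$-471 - w{\left(x{\left(-3,3 \right)} \right)} \left(2 - 31\right) = -471 - 7 \cdot 3 \left(-2 + 7 \cdot 3\right) \left(2 - 31\right) = -471 - 21 \left(-2 + 21\right) \left(-29\right) = -471 - 21 \cdot 19 \left(-29\right) = -471 - 399 \left(-29\right) = -471 - -11571 = -471 + 11571 = 11100$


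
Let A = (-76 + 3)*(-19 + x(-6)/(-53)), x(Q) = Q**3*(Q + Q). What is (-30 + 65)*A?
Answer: 9195445/53 ≈ 1.7350e+5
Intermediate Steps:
x(Q) = 2*Q**4 (x(Q) = Q**3*(2*Q) = 2*Q**4)
A = 262727/53 (A = (-76 + 3)*(-19 + (2*(-6)**4)/(-53)) = -73*(-19 + (2*1296)*(-1/53)) = -73*(-19 + 2592*(-1/53)) = -73*(-19 - 2592/53) = -73*(-3599/53) = 262727/53 ≈ 4957.1)
(-30 + 65)*A = (-30 + 65)*(262727/53) = 35*(262727/53) = 9195445/53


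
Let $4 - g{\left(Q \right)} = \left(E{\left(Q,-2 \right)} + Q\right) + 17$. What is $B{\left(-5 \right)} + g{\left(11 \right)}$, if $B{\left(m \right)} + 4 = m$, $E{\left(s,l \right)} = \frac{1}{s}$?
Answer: $- \frac{364}{11} \approx -33.091$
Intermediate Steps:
$B{\left(m \right)} = -4 + m$
$g{\left(Q \right)} = -13 - Q - \frac{1}{Q}$ ($g{\left(Q \right)} = 4 - \left(\left(\frac{1}{Q} + Q\right) + 17\right) = 4 - \left(\left(Q + \frac{1}{Q}\right) + 17\right) = 4 - \left(17 + Q + \frac{1}{Q}\right) = -13 - Q - \frac{1}{Q}$)
$B{\left(-5 \right)} + g{\left(11 \right)} = \left(-4 - 5\right) - \frac{265}{11} = -9 - \frac{265}{11} = - \frac{364}{11}$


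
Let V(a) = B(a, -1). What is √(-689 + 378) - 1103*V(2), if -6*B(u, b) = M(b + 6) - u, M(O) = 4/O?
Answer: -1103/5 + I*√311 ≈ -220.6 + 17.635*I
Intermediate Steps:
B(u, b) = -2/(3*(6 + b)) + u/6 (B(u, b) = -(4/(b + 6) - u)/6 = -(4/(6 + b) - u)/6 = -(-u + 4/(6 + b))/6 = -2/(3*(6 + b)) + u/6)
V(a) = -2/15 + a/6 (V(a) = (-4 + a*(6 - 1))/(6*(6 - 1)) = (⅙)*(-4 + a*5)/5 = (⅙)*(⅕)*(-4 + 5*a) = -2/15 + a/6)
√(-689 + 378) - 1103*V(2) = √(-689 + 378) - 1103*(-2/15 + (⅙)*2) = √(-311) - 1103*(-2/15 + ⅓) = I*√311 - 1103*⅕ = I*√311 - 1103/5 = -1103/5 + I*√311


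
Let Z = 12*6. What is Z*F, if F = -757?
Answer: -54504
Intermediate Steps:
Z = 72
Z*F = 72*(-757) = -54504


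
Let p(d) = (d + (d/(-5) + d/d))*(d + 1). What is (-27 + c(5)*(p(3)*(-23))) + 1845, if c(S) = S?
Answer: 254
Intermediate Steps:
p(d) = (1 + d)*(1 + 4*d/5) (p(d) = (d + (d*(-1/5) + 1))*(1 + d) = (d + (-d/5 + 1))*(1 + d) = (d + (1 - d/5))*(1 + d) = (1 + 4*d/5)*(1 + d) = (1 + d)*(1 + 4*d/5))
(-27 + c(5)*(p(3)*(-23))) + 1845 = (-27 + 5*((1 + (4/5)*3**2 + (9/5)*3)*(-23))) + 1845 = (-27 + 5*((1 + (4/5)*9 + 27/5)*(-23))) + 1845 = (-27 + 5*((1 + 36/5 + 27/5)*(-23))) + 1845 = (-27 + 5*((68/5)*(-23))) + 1845 = (-27 + 5*(-1564/5)) + 1845 = (-27 - 1564) + 1845 = -1591 + 1845 = 254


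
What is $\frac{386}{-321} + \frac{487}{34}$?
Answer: $\frac{143203}{10914} \approx 13.121$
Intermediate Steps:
$\frac{386}{-321} + \frac{487}{34} = 386 \left(- \frac{1}{321}\right) + 487 \cdot \frac{1}{34} = - \frac{386}{321} + \frac{487}{34} = \frac{143203}{10914}$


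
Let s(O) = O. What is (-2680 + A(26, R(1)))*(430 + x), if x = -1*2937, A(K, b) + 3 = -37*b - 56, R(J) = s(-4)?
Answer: 6495637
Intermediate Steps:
R(J) = -4
A(K, b) = -59 - 37*b (A(K, b) = -3 + (-37*b - 56) = -3 + (-56 - 37*b) = -59 - 37*b)
x = -2937
(-2680 + A(26, R(1)))*(430 + x) = (-2680 + (-59 - 37*(-4)))*(430 - 2937) = (-2680 + (-59 + 148))*(-2507) = (-2680 + 89)*(-2507) = -2591*(-2507) = 6495637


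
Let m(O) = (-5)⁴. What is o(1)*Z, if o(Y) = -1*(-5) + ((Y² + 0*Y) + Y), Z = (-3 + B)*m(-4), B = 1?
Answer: -8750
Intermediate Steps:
m(O) = 625
Z = -1250 (Z = (-3 + 1)*625 = -2*625 = -1250)
o(Y) = 5 + Y + Y² (o(Y) = 5 + ((Y² + 0) + Y) = 5 + (Y² + Y) = 5 + (Y + Y²) = 5 + Y + Y²)
o(1)*Z = (5 + 1 + 1²)*(-1250) = (5 + 1 + 1)*(-1250) = 7*(-1250) = -8750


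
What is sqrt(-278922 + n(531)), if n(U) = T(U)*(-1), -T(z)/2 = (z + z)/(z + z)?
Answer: 2*I*sqrt(69730) ≈ 528.13*I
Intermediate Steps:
T(z) = -2 (T(z) = -2*(z + z)/(z + z) = -2*2*z/(2*z) = -2*2*z*1/(2*z) = -2*1 = -2)
n(U) = 2 (n(U) = -2*(-1) = 2)
sqrt(-278922 + n(531)) = sqrt(-278922 + 2) = sqrt(-278920) = 2*I*sqrt(69730)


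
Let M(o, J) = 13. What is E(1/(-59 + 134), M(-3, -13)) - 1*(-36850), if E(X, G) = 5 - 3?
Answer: 36852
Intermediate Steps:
E(X, G) = 2
E(1/(-59 + 134), M(-3, -13)) - 1*(-36850) = 2 - 1*(-36850) = 2 + 36850 = 36852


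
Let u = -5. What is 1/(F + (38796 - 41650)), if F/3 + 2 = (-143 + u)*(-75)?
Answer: 1/30440 ≈ 3.2852e-5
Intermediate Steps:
F = 33294 (F = -6 + 3*((-143 - 5)*(-75)) = -6 + 3*(-148*(-75)) = -6 + 3*11100 = -6 + 33300 = 33294)
1/(F + (38796 - 41650)) = 1/(33294 + (38796 - 41650)) = 1/(33294 - 2854) = 1/30440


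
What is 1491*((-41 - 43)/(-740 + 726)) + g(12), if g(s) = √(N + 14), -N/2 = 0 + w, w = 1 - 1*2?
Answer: 8950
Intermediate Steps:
w = -1 (w = 1 - 2 = -1)
N = 2 (N = -2*(0 - 1) = -2*(-1) = 2)
g(s) = 4 (g(s) = √(2 + 14) = √16 = 4)
1491*((-41 - 43)/(-740 + 726)) + g(12) = 1491*((-41 - 43)/(-740 + 726)) + 4 = 1491*(-84/(-14)) + 4 = 1491*(-84*(-1/14)) + 4 = 1491*6 + 4 = 8946 + 4 = 8950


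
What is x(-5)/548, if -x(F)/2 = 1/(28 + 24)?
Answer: -1/14248 ≈ -7.0185e-5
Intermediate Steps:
x(F) = -1/26 (x(F) = -2/(28 + 24) = -2/52 = -2*1/52 = -1/26)
x(-5)/548 = -1/26/548 = -1/26*1/548 = -1/14248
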